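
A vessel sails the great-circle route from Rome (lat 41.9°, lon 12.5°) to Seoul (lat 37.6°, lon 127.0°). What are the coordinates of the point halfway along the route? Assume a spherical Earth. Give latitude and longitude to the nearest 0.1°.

≈ lat 56.9°, lon 72.5°

From cos δ = sin φ₁ sin φ₂ + cos φ₁ cos φ₂ cos Δλ, the central angle is δ ≈ 1.407 rad (80.6°).
Interpolate at f = 1/2 with slerp weights a = sin((1−f)δ)/sin δ ≈ 0.656, b = sin(fδ)/sin δ ≈ 0.656.
p = a·p₁ + b·p₂ ≈ (0.164, 0.521, 0.838); φ = arcsin(p_z) ≈ 56.93°, λ = atan2(p_y, p_x) ≈ 72.53°.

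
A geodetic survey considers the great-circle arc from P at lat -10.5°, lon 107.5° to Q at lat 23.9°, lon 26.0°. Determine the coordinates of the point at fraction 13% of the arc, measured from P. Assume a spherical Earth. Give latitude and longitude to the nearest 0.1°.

Convert each endpoint to a unit vector on the sphere (x = cos φ cos λ, y = cos φ sin λ, z = sin φ).
The central angle between the endpoints is δ = arccos(p₁·p₂) ≈ 1.512 rad (86.6°).
Interpolate at f = 0.13 with slerp weights a = sin((1−f)δ)/sin δ ≈ 0.969, b = sin(fδ)/sin δ ≈ 0.196.
p = a·p₁ + b·p₂ ≈ (-0.126, 0.987, -0.097); φ = arcsin(p_z) ≈ -5.59°, λ = atan2(p_y, p_x) ≈ 97.26°.

≈ lat -5.6°, lon 97.3°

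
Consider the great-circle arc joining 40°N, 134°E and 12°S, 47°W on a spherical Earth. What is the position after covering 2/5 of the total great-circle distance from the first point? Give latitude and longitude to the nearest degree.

≈ 79°N, 56°W

Convert each endpoint to a unit vector on the sphere (x = cos φ cos λ, y = cos φ sin λ, z = sin φ).
The central angle between the endpoints is δ = arccos(p₁·p₂) ≈ 2.653 rad (152.0°).
Interpolate at f = 2/5 with slerp weights a = sin((1−f)δ)/sin δ ≈ 2.129, b = sin(fδ)/sin δ ≈ 1.858.
p = a·p₁ + b·p₂ ≈ (0.107, -0.156, 0.982); φ = arcsin(p_z) ≈ 79.07°, λ = atan2(p_y, p_x) ≈ -55.63°.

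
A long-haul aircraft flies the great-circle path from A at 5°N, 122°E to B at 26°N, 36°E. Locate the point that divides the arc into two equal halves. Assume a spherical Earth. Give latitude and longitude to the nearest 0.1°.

≈ 20.7°N, 81.7°E

Write both endpoints as unit vectors p₁, p₂ with components (cos φ cos λ, cos φ sin λ, sin φ).
The central angle between the endpoints is δ = arccos(p₁·p₂) ≈ 1.470 rad (84.2°).
Interpolate at f = 1/2 with slerp weights a = sin((1−f)δ)/sin δ ≈ 0.674, b = sin(fδ)/sin δ ≈ 0.674.
p = a·p₁ + b·p₂ ≈ (0.134, 0.925, 0.354); φ = arcsin(p_z) ≈ 20.74°, λ = atan2(p_y, p_x) ≈ 81.74°.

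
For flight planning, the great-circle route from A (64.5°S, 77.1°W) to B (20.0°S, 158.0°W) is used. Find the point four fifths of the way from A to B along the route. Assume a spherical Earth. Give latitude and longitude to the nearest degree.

Convert each endpoint to a unit vector on the sphere (x = cos φ cos λ, y = cos φ sin λ, z = sin φ).
The central angle between the endpoints is δ = arccos(p₁·p₂) ≈ 1.189 rad (68.1°).
Interpolate at f = 4/5 with slerp weights a = sin((1−f)δ)/sin δ ≈ 0.254, b = sin(fδ)/sin δ ≈ 0.877.
p = a·p₁ + b·p₂ ≈ (-0.740, -0.415, -0.529); φ = arcsin(p_z) ≈ -31.95°, λ = atan2(p_y, p_x) ≈ -150.69°.

≈ (32°S, 151°W)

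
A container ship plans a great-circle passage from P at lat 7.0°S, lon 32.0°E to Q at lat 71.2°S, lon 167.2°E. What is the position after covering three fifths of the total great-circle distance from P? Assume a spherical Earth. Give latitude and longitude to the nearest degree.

Convert each endpoint to a unit vector on the sphere (x = cos φ cos λ, y = cos φ sin λ, z = sin φ).
The central angle between the endpoints is δ = arccos(p₁·p₂) ≈ 1.683 rad (96.4°).
Interpolate at f = 3/5 with slerp weights a = sin((1−f)δ)/sin δ ≈ 0.627, b = sin(fδ)/sin δ ≈ 0.852.
p = a·p₁ + b·p₂ ≈ (0.260, 0.391, -0.883); φ = arcsin(p_z) ≈ -62.00°, λ = atan2(p_y, p_x) ≈ 56.33°.

≈ lat 62°S, lon 56°E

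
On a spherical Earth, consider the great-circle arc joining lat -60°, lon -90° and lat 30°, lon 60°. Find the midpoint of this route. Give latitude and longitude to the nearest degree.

From cos δ = sin φ₁ sin φ₂ + cos φ₁ cos φ₂ cos Δλ, the central angle is δ ≈ 2.512 rad (143.9°).
Interpolate at f = 1/2 with slerp weights a = sin((1−f)δ)/sin δ ≈ 1.614, b = sin(fδ)/sin δ ≈ 1.614.
p = a·p₁ + b·p₂ ≈ (0.699, 0.403, -0.591); φ = arcsin(p_z) ≈ -36.21°, λ = atan2(p_y, p_x) ≈ 30.00°.

≈ lat -36°, lon 30°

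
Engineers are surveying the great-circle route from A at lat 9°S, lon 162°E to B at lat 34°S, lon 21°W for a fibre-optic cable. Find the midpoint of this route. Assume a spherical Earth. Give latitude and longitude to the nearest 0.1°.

Write both endpoints as unit vectors p₁, p₂ with components (cos φ cos λ, cos φ sin λ, sin φ).
The central angle between the endpoints is δ = arccos(p₁·p₂) ≈ 2.389 rad (136.9°).
Interpolate at f = 1/2 with slerp weights a = sin((1−f)δ)/sin δ ≈ 1.361, b = sin(fδ)/sin δ ≈ 1.361.
p = a·p₁ + b·p₂ ≈ (-0.225, 0.011, -0.974); φ = arcsin(p_z) ≈ -76.97°, λ = atan2(p_y, p_x) ≈ 177.19°.

≈ lat 77.0°S, lon 177.2°E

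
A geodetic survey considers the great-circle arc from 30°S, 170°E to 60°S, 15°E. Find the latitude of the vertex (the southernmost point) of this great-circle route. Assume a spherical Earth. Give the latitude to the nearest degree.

≈ 79°S

The great circle lies in the plane with unit normal n̂ = (p₁ × p₂)/|p₁ × p₂|.
Here n̂_z ≈ -0.183; the vertex latitude is φ_max = arccos|n̂_z| ≈ 79.4°.
Check via Clairaut: cos φ_max = |cos φ₁| · sin C = cos(30.0°)·sin(167.8°) ≈ 0.183, again giving ≈ 79.4°.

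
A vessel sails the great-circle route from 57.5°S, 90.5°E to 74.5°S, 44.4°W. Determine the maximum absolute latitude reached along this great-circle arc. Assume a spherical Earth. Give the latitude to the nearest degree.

≈ 82°S

The great circle lies in the plane with unit normal n̂ = (p₁ × p₂)/|p₁ × p₂|.
Here n̂_z ≈ -0.145; the vertex latitude is φ_max = arccos|n̂_z| ≈ 81.7°.
Check via Clairaut: cos φ_max = |cos φ₁| · sin C = cos(57.5°)·sin(164.4°) ≈ 0.145, again giving ≈ 81.7°.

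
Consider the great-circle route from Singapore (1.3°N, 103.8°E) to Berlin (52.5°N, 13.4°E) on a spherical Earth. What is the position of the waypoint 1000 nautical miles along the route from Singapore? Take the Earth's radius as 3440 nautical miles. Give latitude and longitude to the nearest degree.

Convert each endpoint to a unit vector on the sphere (x = cos φ cos λ, y = cos φ sin λ, z = sin φ).
The central angle between the endpoints is δ = arccos(p₁·p₂) ≈ 1.557 rad (89.2°). The total great-circle distance is δ·R ≈ 1.557 × 3440 ≈ 5356 nmi, so the target fraction is f = 1000/5356 ≈ 0.187.
Interpolate at f ≈ 0.187 with slerp weights a = sin((1−f)δ)/sin δ ≈ 0.954, b = sin(fδ)/sin δ ≈ 0.287.
p = a·p₁ + b·p₂ ≈ (-0.058, 0.967, 0.249); φ = arcsin(p_z) ≈ 14.42°, λ = atan2(p_y, p_x) ≈ 93.42°.

≈ (14°N, 93°E)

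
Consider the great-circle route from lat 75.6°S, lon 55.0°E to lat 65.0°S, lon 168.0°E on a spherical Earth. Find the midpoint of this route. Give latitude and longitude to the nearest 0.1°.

≈ lat 78.0°S, lon 132.9°E

Convert each endpoint to a unit vector on the sphere (x = cos φ cos λ, y = cos φ sin λ, z = sin φ).
The central angle between the endpoints is δ = arccos(p₁·p₂) ≈ 0.579 rad (33.2°).
Interpolate at f = 1/2 with slerp weights a = sin((1−f)δ)/sin δ ≈ 0.522, b = sin(fδ)/sin δ ≈ 0.522.
p = a·p₁ + b·p₂ ≈ (-0.141, 0.152, -0.978); φ = arcsin(p_z) ≈ -78.02°, λ = atan2(p_y, p_x) ≈ 132.88°.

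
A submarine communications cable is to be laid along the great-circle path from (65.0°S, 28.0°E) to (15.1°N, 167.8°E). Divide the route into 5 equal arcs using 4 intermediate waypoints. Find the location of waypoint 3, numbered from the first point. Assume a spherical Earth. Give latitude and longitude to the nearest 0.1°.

≈ (31.5°S, 151.0°E)

Write both endpoints as unit vectors p₁, p₂ with components (cos φ cos λ, cos φ sin λ, sin φ).
The central angle between the endpoints is δ = arccos(p₁·p₂) ≈ 2.150 rad (123.2°).
Interpolate at f = 3/5 with slerp weights a = sin((1−f)δ)/sin δ ≈ 0.906, b = sin(fδ)/sin δ ≈ 1.149.
p = a·p₁ + b·p₂ ≈ (-0.746, 0.414, -0.522); φ = arcsin(p_z) ≈ -31.46°, λ = atan2(p_y, p_x) ≈ 150.96°.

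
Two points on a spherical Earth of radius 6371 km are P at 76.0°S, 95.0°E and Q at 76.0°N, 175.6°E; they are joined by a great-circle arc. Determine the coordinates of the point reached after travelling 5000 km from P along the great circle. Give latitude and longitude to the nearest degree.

Write both endpoints as unit vectors p₁, p₂ with components (cos φ cos λ, cos φ sin λ, sin φ).
The central angle between the endpoints is δ = arccos(p₁·p₂) ≈ 2.770 rad (158.7°). The total great-circle distance is δ·R ≈ 2.770 × 6371 ≈ 17651 km, so the target fraction is f = 5000/17651 ≈ 0.283.
Interpolate at f ≈ 0.283 with slerp weights a = sin((1−f)δ)/sin δ ≈ 2.523, b = sin(fδ)/sin δ ≈ 1.949.
p = a·p₁ + b·p₂ ≈ (-0.523, 0.644, -0.558); φ = arcsin(p_z) ≈ -33.90°, λ = atan2(p_y, p_x) ≈ 129.08°.

≈ 34°S, 129°E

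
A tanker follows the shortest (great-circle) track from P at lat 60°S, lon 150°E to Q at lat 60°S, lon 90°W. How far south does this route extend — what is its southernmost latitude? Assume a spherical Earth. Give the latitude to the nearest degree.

≈ 74°S

The great circle lies in the plane with unit normal n̂ = (p₁ × p₂)/|p₁ × p₂|.
Here n̂_z ≈ +0.277; the vertex latitude is φ_max = arccos|n̂_z| ≈ 73.9°.
Check via Clairaut: cos φ_max = |cos φ₁| · sin C = cos(60.0°)·sin(146.3°) ≈ 0.277, again giving ≈ 73.9°.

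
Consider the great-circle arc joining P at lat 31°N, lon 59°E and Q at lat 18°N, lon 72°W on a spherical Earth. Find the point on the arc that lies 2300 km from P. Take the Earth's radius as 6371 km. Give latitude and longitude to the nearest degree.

Write both endpoints as unit vectors p₁, p₂ with components (cos φ cos λ, cos φ sin λ, sin φ).
The central angle between the endpoints is δ = arccos(p₁·p₂) ≈ 1.956 rad (112.1°). The total great-circle distance is δ·R ≈ 1.956 × 6371 ≈ 12461 km, so the target fraction is f = 2300/12461 ≈ 0.185.
Interpolate at f ≈ 0.185 with slerp weights a = sin((1−f)δ)/sin δ ≈ 1.079, b = sin(fδ)/sin δ ≈ 0.381.
p = a·p₁ + b·p₂ ≈ (0.588, 0.448, 0.673); φ = arcsin(p_z) ≈ 42.33°, λ = atan2(p_y, p_x) ≈ 37.28°.

≈ lat 42°N, lon 37°E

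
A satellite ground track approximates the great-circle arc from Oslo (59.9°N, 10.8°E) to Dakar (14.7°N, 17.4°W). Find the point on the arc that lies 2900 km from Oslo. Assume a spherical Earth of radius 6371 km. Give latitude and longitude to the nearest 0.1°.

≈ 36.9°N, 8.4°W

The haversine formula gives a central angle δ ≈ 0.867 rad (49.7°) between the endpoints. The total great-circle distance is δ·R ≈ 0.867 × 6371 ≈ 5524 km, so the target fraction is f = 2900/5524 ≈ 0.525.
Interpolate at f ≈ 0.525 with slerp weights a = sin((1−f)δ)/sin δ ≈ 0.525, b = sin(fδ)/sin δ ≈ 0.577.
p = a·p₁ + b·p₂ ≈ (0.791, -0.117, 0.601); φ = arcsin(p_z) ≈ 36.91°, λ = atan2(p_y, p_x) ≈ -8.45°.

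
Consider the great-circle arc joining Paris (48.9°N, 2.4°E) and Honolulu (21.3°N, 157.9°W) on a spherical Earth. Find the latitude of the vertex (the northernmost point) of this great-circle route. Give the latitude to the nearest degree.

≈ 77°N

The great circle lies in the plane with unit normal n̂ = (p₁ × p₂)/|p₁ × p₂|.
Here n̂_z ≈ -0.217; the vertex latitude is φ_max = arccos|n̂_z| ≈ 77.5°.
Check via Clairaut: cos φ_max = |cos φ₁| · sin C = cos(48.9°)·sin(19.2°) ≈ 0.217, again giving ≈ 77.5°.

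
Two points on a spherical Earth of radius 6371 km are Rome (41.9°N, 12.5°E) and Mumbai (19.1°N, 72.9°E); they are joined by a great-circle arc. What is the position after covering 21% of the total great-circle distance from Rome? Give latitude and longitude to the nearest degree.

≈ 40°N, 28°E

Convert each endpoint to a unit vector on the sphere (x = cos φ cos λ, y = cos φ sin λ, z = sin φ).
The central angle between the endpoints is δ = arccos(p₁·p₂) ≈ 0.969 rad (55.5°).
Interpolate at f = 0.21 with slerp weights a = sin((1−f)δ)/sin δ ≈ 0.841, b = sin(fδ)/sin δ ≈ 0.245.
p = a·p₁ + b·p₂ ≈ (0.679, 0.357, 0.642); φ = arcsin(p_z) ≈ 39.91°, λ = atan2(p_y, p_x) ≈ 27.73°.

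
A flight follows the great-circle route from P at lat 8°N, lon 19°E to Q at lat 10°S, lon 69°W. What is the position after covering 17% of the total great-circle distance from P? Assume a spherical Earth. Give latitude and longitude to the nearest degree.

Convert each endpoint to a unit vector on the sphere (x = cos φ cos λ, y = cos φ sin λ, z = sin φ).
The central angle between the endpoints is δ = arccos(p₁·p₂) ≈ 1.561 rad (89.4°).
Interpolate at f = 0.17 with slerp weights a = sin((1−f)δ)/sin δ ≈ 0.962, b = sin(fδ)/sin δ ≈ 0.262.
p = a·p₁ + b·p₂ ≈ (0.994, 0.069, 0.088); φ = arcsin(p_z) ≈ 5.07°, λ = atan2(p_y, p_x) ≈ 3.98°.

≈ lat 5°N, lon 4°E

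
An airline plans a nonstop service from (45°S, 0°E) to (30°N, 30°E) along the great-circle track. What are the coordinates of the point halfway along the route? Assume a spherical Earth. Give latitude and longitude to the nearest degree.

Write both endpoints as unit vectors p₁, p₂ with components (cos φ cos λ, cos φ sin λ, sin φ).
The central angle between the endpoints is δ = arccos(p₁·p₂) ≈ 1.393 rad (79.8°).
Interpolate at f = 1/2 with slerp weights a = sin((1−f)δ)/sin δ ≈ 0.652, b = sin(fδ)/sin δ ≈ 0.652.
p = a·p₁ + b·p₂ ≈ (0.950, 0.282, -0.135); φ = arcsin(p_z) ≈ -7.76°, λ = atan2(p_y, p_x) ≈ 16.55°.

≈ (8°S, 17°E)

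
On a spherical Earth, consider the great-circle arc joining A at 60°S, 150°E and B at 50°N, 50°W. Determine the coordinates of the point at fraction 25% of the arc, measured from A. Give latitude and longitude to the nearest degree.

≈ 56°S, 127°W

From cos δ = sin φ₁ sin φ₂ + cos φ₁ cos φ₂ cos Δλ, the central angle is δ ≈ 2.878 rad (164.9°).
Interpolate at f = 0.25 with slerp weights a = sin((1−f)δ)/sin δ ≈ 3.193, b = sin(fδ)/sin δ ≈ 2.528.
p = a·p₁ + b·p₂ ≈ (-0.338, -0.447, -0.828); φ = arcsin(p_z) ≈ -55.94°, λ = atan2(p_y, p_x) ≈ -127.12°.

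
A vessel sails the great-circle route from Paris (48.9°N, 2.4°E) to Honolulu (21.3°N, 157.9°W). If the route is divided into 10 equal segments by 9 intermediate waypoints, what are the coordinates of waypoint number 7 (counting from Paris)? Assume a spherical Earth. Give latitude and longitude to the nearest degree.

≈ 52°N, 146°W

From cos δ = sin φ₁ sin φ₂ + cos φ₁ cos φ₂ cos Δλ, the central angle is δ ≈ 1.879 rad (107.6°).
Interpolate at f = 7/10 with slerp weights a = sin((1−f)δ)/sin δ ≈ 0.561, b = sin(fδ)/sin δ ≈ 1.015.
p = a·p₁ + b·p₂ ≈ (-0.508, -0.340, 0.791); φ = arcsin(p_z) ≈ 52.29°, λ = atan2(p_y, p_x) ≈ -146.18°.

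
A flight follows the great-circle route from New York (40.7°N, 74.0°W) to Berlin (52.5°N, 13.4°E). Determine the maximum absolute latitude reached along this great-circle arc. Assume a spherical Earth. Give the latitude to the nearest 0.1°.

The great circle lies in the plane with unit normal n̂ = (p₁ × p₂)/|p₁ × p₂|.
Here n̂_z ≈ +0.547; the vertex latitude is φ_max = arccos|n̂_z| ≈ 56.8°.
Check via Clairaut: cos φ_max = |cos φ₁| · sin C = cos(40.7°)·sin(46.2°) ≈ 0.547, again giving ≈ 56.8°.

≈ 56.8°N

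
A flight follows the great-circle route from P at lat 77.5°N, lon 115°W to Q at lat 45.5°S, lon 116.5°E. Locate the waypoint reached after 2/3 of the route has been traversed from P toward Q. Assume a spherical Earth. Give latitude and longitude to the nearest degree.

Convert each endpoint to a unit vector on the sphere (x = cos φ cos λ, y = cos φ sin λ, z = sin φ).
The central angle between the endpoints is δ = arccos(p₁·p₂) ≈ 2.483 rad (142.3°).
Interpolate at f = 2/3 with slerp weights a = sin((1−f)δ)/sin δ ≈ 1.203, b = sin(fδ)/sin δ ≈ 1.628.
p = a·p₁ + b·p₂ ≈ (-0.619, 0.785, 0.013); φ = arcsin(p_z) ≈ 0.76°, λ = atan2(p_y, p_x) ≈ 128.26°.

≈ lat 1°N, lon 128°E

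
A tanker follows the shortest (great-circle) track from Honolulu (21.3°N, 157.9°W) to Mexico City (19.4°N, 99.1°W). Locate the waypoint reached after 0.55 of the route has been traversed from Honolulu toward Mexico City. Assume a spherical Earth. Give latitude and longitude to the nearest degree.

Write both endpoints as unit vectors p₁, p₂ with components (cos φ cos λ, cos φ sin λ, sin φ).
The central angle between the endpoints is δ = arccos(p₁·p₂) ≈ 0.957 rad (54.8°).
Interpolate at f = 0.55 with slerp weights a = sin((1−f)δ)/sin δ ≈ 0.511, b = sin(fδ)/sin δ ≈ 0.615.
p = a·p₁ + b·p₂ ≈ (-0.533, -0.751, 0.390); φ = arcsin(p_z) ≈ 22.93°, λ = atan2(p_y, p_x) ≈ -125.33°.

≈ 23°N, 125°W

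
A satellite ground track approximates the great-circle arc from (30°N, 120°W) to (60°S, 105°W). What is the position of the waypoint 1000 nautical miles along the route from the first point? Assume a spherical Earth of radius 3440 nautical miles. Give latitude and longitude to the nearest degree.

≈ (13°N, 118°W)

From cos δ = sin φ₁ sin φ₂ + cos φ₁ cos φ₂ cos Δλ, the central angle is δ ≈ 1.586 rad (90.8°). The total great-circle distance is δ·R ≈ 1.586 × 3440 ≈ 5454 nmi, so the target fraction is f = 1000/5454 ≈ 0.183.
Interpolate at f ≈ 0.183 with slerp weights a = sin((1−f)δ)/sin δ ≈ 0.962, b = sin(fδ)/sin δ ≈ 0.287.
p = a·p₁ + b·p₂ ≈ (-0.454, -0.860, 0.233); φ = arcsin(p_z) ≈ 13.47°, λ = atan2(p_y, p_x) ≈ -117.81°.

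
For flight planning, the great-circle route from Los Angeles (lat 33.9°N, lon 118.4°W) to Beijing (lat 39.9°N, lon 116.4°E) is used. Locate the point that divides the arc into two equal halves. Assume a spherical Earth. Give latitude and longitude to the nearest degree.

≈ lat 58°N, lon 177°W

Write both endpoints as unit vectors p₁, p₂ with components (cos φ cos λ, cos φ sin λ, sin φ).
The central angle between the endpoints is δ = arccos(p₁·p₂) ≈ 1.580 rad (90.5°).
Interpolate at f = 1/2 with slerp weights a = sin((1−f)δ)/sin δ ≈ 0.710, b = sin(fδ)/sin δ ≈ 0.710.
p = a·p₁ + b·p₂ ≈ (-0.523, -0.031, 0.852); φ = arcsin(p_z) ≈ 58.42°, λ = atan2(p_y, p_x) ≈ -176.66°.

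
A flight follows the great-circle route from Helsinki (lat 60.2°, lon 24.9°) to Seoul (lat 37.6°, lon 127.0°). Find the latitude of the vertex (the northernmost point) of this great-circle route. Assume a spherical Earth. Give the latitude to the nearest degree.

The great circle lies in the plane with unit normal n̂ = (p₁ × p₂)/|p₁ × p₂|.
Here n̂_z ≈ +0.430; the vertex latitude is φ_max = arccos|n̂_z| ≈ 64.5°.
Check via Clairaut: cos φ_max = |cos φ₁| · sin C = cos(60.2°)·sin(60.0°) ≈ 0.430, again giving ≈ 64.5°.

≈ 65°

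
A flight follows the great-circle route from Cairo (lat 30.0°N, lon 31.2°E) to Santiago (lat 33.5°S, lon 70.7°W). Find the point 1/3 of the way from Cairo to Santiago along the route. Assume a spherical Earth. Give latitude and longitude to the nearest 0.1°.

The haversine formula gives a central angle δ ≈ 2.010 rad (115.1°) between the endpoints.
Interpolate at f = 1/3 with slerp weights a = sin((1−f)δ)/sin δ ≈ 1.075, b = sin(fδ)/sin δ ≈ 0.686.
p = a·p₁ + b·p₂ ≈ (0.986, -0.057, 0.159); φ = arcsin(p_z) ≈ 9.15°, λ = atan2(p_y, p_x) ≈ -3.33°.

≈ lat 9.2°N, lon 3.3°W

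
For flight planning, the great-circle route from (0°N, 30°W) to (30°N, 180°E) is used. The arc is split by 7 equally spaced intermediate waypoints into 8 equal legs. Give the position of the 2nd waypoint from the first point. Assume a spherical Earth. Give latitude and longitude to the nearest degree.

≈ (25°N, 54°W)

Convert each endpoint to a unit vector on the sphere (x = cos φ cos λ, y = cos φ sin λ, z = sin φ).
The central angle between the endpoints is δ = arccos(p₁·p₂) ≈ 2.419 rad (138.6°).
Interpolate at f = 2/8 with slerp weights a = sin((1−f)δ)/sin δ ≈ 1.467, b = sin(fδ)/sin δ ≈ 0.860.
p = a·p₁ + b·p₂ ≈ (0.526, -0.734, 0.430); φ = arcsin(p_z) ≈ 25.45°, λ = atan2(p_y, p_x) ≈ -54.34°.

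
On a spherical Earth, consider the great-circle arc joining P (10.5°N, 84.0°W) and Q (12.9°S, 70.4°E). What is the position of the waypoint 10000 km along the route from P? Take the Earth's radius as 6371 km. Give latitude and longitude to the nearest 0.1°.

Convert each endpoint to a unit vector on the sphere (x = cos φ cos λ, y = cos φ sin λ, z = sin φ).
The central angle between the endpoints is δ = arccos(p₁·p₂) ≈ 2.702 rad (154.8°). The total great-circle distance is δ·R ≈ 2.702 × 6371 ≈ 17216 km, so the target fraction is f = 10000/17216 ≈ 0.581.
Interpolate at f ≈ 0.581 with slerp weights a = sin((1−f)δ)/sin δ ≈ 2.129, b = sin(fδ)/sin δ ≈ 2.351.
p = a·p₁ + b·p₂ ≈ (0.988, 0.077, -0.137); φ = arcsin(p_z) ≈ -7.87°, λ = atan2(p_y, p_x) ≈ 4.46°.

≈ (7.9°S, 4.5°E)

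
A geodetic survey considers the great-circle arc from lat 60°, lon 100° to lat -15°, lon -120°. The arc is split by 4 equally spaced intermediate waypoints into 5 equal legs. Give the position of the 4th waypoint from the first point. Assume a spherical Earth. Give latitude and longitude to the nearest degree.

Convert each endpoint to a unit vector on the sphere (x = cos φ cos λ, y = cos φ sin λ, z = sin φ).
The central angle between the endpoints is δ = arccos(p₁·p₂) ≈ 2.207 rad (126.4°).
Interpolate at f = 4/5 with slerp weights a = sin((1−f)δ)/sin δ ≈ 0.531, b = sin(fδ)/sin δ ≈ 1.220.
p = a·p₁ + b·p₂ ≈ (-0.635, -0.759, 0.144); φ = arcsin(p_z) ≈ 8.29°, λ = atan2(p_y, p_x) ≈ -129.93°.

≈ lat 8°, lon -130°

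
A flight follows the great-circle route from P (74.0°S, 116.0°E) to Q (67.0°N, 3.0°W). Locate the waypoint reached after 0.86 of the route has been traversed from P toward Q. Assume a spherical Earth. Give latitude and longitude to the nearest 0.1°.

≈ (48.1°N, 20.1°E)

Convert each endpoint to a unit vector on the sphere (x = cos φ cos λ, y = cos φ sin λ, z = sin φ).
The central angle between the endpoints is δ = arccos(p₁·p₂) ≈ 2.785 rad (159.6°).
Interpolate at f = 0.86 with slerp weights a = sin((1−f)δ)/sin δ ≈ 1.089, b = sin(fδ)/sin δ ≈ 1.945.
p = a·p₁ + b·p₂ ≈ (0.627, 0.230, 0.744); φ = arcsin(p_z) ≈ 48.07°, λ = atan2(p_y, p_x) ≈ 20.12°.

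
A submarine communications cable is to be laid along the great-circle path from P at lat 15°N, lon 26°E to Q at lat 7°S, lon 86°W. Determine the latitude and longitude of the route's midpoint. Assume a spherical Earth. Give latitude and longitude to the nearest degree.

≈ lat 7°N, lon 31°W

Convert each endpoint to a unit vector on the sphere (x = cos φ cos λ, y = cos φ sin λ, z = sin φ).
The central angle between the endpoints is δ = arccos(p₁·p₂) ≈ 1.972 rad (113.0°).
Interpolate at f = 1/2 with slerp weights a = sin((1−f)δ)/sin δ ≈ 0.906, b = sin(fδ)/sin δ ≈ 0.906.
p = a·p₁ + b·p₂ ≈ (0.849, -0.513, 0.124); φ = arcsin(p_z) ≈ 7.13°, λ = atan2(p_y, p_x) ≈ -31.15°.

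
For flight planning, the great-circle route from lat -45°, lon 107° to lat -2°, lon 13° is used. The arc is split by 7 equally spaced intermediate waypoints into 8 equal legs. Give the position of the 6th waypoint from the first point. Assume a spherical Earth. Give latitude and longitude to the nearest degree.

≈ lat -18°, lon 30°

Write both endpoints as unit vectors p₁, p₂ with components (cos φ cos λ, cos φ sin λ, sin φ).
The central angle between the endpoints is δ = arccos(p₁·p₂) ≈ 1.595 rad (91.4°).
Interpolate at f = 6/8 with slerp weights a = sin((1−f)δ)/sin δ ≈ 0.388, b = sin(fδ)/sin δ ≈ 0.931.
p = a·p₁ + b·p₂ ≈ (0.826, 0.472, -0.307); φ = arcsin(p_z) ≈ -17.89°, λ = atan2(p_y, p_x) ≈ 29.74°.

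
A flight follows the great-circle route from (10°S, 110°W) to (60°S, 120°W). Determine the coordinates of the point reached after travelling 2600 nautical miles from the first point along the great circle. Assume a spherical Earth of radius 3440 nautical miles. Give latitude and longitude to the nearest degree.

≈ (53°S, 117°W)

Write both endpoints as unit vectors p₁, p₂ with components (cos φ cos λ, cos φ sin λ, sin φ).
The central angle between the endpoints is δ = arccos(p₁·p₂) ≈ 0.882 rad (50.6°). The total great-circle distance is δ·R ≈ 0.882 × 3440 ≈ 3035 nmi, so the target fraction is f = 2600/3035 ≈ 0.857.
Interpolate at f ≈ 0.857 with slerp weights a = sin((1−f)δ)/sin δ ≈ 0.163, b = sin(fδ)/sin δ ≈ 0.888.
p = a·p₁ + b·p₂ ≈ (-0.277, -0.536, -0.798); φ = arcsin(p_z) ≈ -52.90°, λ = atan2(p_y, p_x) ≈ -117.34°.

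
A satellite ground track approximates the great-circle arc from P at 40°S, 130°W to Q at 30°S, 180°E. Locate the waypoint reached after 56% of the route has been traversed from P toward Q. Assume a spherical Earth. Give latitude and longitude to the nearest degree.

From cos δ = sin φ₁ sin φ₂ + cos φ₁ cos φ₂ cos Δλ, the central angle is δ ≈ 0.726 rad (41.6°).
Interpolate at f = 0.56 with slerp weights a = sin((1−f)δ)/sin δ ≈ 0.473, b = sin(fδ)/sin δ ≈ 0.596.
p = a·p₁ + b·p₂ ≈ (-0.749, -0.278, -0.602); φ = arcsin(p_z) ≈ -37.01°, λ = atan2(p_y, p_x) ≈ -159.66°.

≈ 37°S, 160°W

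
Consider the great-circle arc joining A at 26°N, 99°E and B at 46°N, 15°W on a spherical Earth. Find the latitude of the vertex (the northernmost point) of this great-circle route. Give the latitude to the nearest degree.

The great circle lies in the plane with unit normal n̂ = (p₁ × p₂)/|p₁ × p₂|.
Here n̂_z ≈ -0.571; the vertex latitude is φ_max = arccos|n̂_z| ≈ 55.1°.
Check via Clairaut: cos φ_max = |cos φ₁| · sin C = cos(26.0°)·sin(39.5°) ≈ 0.571, again giving ≈ 55.1°.

≈ 55°N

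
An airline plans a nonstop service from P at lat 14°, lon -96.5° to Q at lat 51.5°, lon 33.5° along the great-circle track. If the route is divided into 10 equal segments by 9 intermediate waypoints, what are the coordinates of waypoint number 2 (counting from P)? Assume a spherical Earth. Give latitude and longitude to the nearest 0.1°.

The haversine formula gives a central angle δ ≈ 1.771 rad (101.5°) between the endpoints.
Interpolate at f = 2/10 with slerp weights a = sin((1−f)δ)/sin δ ≈ 1.008, b = sin(fδ)/sin δ ≈ 0.354.
p = a·p₁ + b·p₂ ≈ (0.073, -0.850, 0.521); φ = arcsin(p_z) ≈ 31.39°, λ = atan2(p_y, p_x) ≈ -85.10°.

≈ lat 31.4°, lon -85.1°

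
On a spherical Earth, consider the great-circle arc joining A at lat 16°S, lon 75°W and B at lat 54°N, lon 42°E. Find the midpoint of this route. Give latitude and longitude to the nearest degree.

≈ lat 32°N, lon 38°W

Convert each endpoint to a unit vector on the sphere (x = cos φ cos λ, y = cos φ sin λ, z = sin φ).
The central angle between the endpoints is δ = arccos(p₁·p₂) ≈ 2.071 rad (118.7°).
Interpolate at f = 1/2 with slerp weights a = sin((1−f)δ)/sin δ ≈ 0.980, b = sin(fδ)/sin δ ≈ 0.980.
p = a·p₁ + b·p₂ ≈ (0.672, -0.525, 0.523); φ = arcsin(p_z) ≈ 31.52°, λ = atan2(p_y, p_x) ≈ -37.98°.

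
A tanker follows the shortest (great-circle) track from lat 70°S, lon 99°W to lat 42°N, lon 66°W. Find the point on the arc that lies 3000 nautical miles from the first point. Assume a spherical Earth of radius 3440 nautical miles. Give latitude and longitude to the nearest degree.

Write both endpoints as unit vectors p₁, p₂ with components (cos φ cos λ, cos φ sin λ, sin φ).
The central angle between the endpoints is δ = arccos(p₁·p₂) ≈ 1.999 rad (114.6°). The total great-circle distance is δ·R ≈ 1.999 × 3440 ≈ 6878 nmi, so the target fraction is f = 3000/6878 ≈ 0.436.
Interpolate at f ≈ 0.436 with slerp weights a = sin((1−f)δ)/sin δ ≈ 0.993, b = sin(fδ)/sin δ ≈ 0.842.
p = a·p₁ + b·p₂ ≈ (0.201, -0.907, -0.370); φ = arcsin(p_z) ≈ -21.71°, λ = atan2(p_y, p_x) ≈ -77.49°.

≈ lat 22°S, lon 77°W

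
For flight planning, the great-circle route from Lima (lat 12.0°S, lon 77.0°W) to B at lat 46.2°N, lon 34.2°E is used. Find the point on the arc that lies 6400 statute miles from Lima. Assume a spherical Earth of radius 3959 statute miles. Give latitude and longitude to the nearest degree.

Convert each endpoint to a unit vector on the sphere (x = cos φ cos λ, y = cos φ sin λ, z = sin φ).
The central angle between the endpoints is δ = arccos(p₁·p₂) ≈ 1.977 rad (113.3°). The total great-circle distance is δ·R ≈ 1.977 × 3959 ≈ 7826 mi, so the target fraction is f = 6400/7826 ≈ 0.818.
Interpolate at f ≈ 0.818 with slerp weights a = sin((1−f)δ)/sin δ ≈ 0.384, b = sin(fδ)/sin δ ≈ 1.087.
p = a·p₁ + b·p₂ ≈ (0.707, 0.057, 0.705); φ = arcsin(p_z) ≈ 44.83°, λ = atan2(p_y, p_x) ≈ 4.64°.

≈ lat 45°N, lon 5°E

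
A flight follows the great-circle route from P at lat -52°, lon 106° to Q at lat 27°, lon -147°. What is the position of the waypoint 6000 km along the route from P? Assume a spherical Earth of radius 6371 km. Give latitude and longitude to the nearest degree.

The haversine formula gives a central angle δ ≈ 2.115 rad (121.2°) between the endpoints. The total great-circle distance is δ·R ≈ 2.115 × 6371 ≈ 13478 km, so the target fraction is f = 6000/13478 ≈ 0.445.
Interpolate at f ≈ 0.445 with slerp weights a = sin((1−f)δ)/sin δ ≈ 1.078, b = sin(fδ)/sin δ ≈ 0.945.
p = a·p₁ + b·p₂ ≈ (-0.889, 0.179, -0.420); φ = arcsin(p_z) ≈ -24.86°, λ = atan2(p_y, p_x) ≈ 168.60°.

≈ lat -25°, lon 169°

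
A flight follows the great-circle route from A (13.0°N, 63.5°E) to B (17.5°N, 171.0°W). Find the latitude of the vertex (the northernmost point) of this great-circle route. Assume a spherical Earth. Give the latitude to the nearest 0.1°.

≈ 30.9°N

The great circle lies in the plane with unit normal n̂ = (p₁ × p₂)/|p₁ × p₂|.
Here n̂_z ≈ +0.858; the vertex latitude is φ_max = arccos|n̂_z| ≈ 30.9°.
Check via Clairaut: cos φ_max = |cos φ₁| · sin C = cos(13.0°)·sin(61.7°) ≈ 0.858, again giving ≈ 30.9°.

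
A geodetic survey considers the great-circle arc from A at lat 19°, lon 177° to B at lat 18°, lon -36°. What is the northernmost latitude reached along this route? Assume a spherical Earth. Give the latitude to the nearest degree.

The great circle lies in the plane with unit normal n̂ = (p₁ × p₂)/|p₁ × p₂|.
Here n̂_z ≈ +0.647; the vertex latitude is φ_max = arccos|n̂_z| ≈ 49.7°.

≈ 50°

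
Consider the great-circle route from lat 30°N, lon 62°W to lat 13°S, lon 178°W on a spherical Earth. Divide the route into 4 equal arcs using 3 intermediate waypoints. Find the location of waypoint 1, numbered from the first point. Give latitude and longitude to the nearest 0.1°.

≈ lat 26.3°N, lon 95.6°W

Convert each endpoint to a unit vector on the sphere (x = cos φ cos λ, y = cos φ sin λ, z = sin φ).
The central angle between the endpoints is δ = arccos(p₁·p₂) ≈ 2.074 rad (118.8°).
Interpolate at f = 1/4 with slerp weights a = sin((1−f)δ)/sin δ ≈ 1.141, b = sin(fδ)/sin δ ≈ 0.566.
p = a·p₁ + b·p₂ ≈ (-0.087, -0.892, 0.443); φ = arcsin(p_z) ≈ 26.32°, λ = atan2(p_y, p_x) ≈ -95.56°.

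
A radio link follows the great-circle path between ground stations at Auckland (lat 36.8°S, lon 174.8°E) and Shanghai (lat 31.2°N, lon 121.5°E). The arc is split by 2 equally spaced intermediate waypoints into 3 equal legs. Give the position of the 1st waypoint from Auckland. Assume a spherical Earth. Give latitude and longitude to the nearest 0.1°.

≈ lat 14.8°S, lon 155.2°E

Write both endpoints as unit vectors p₁, p₂ with components (cos φ cos λ, cos φ sin λ, sin φ).
The central angle between the endpoints is δ = arccos(p₁·p₂) ≈ 1.472 rad (84.3°).
Interpolate at f = 1/3 with slerp weights a = sin((1−f)δ)/sin δ ≈ 0.835, b = sin(fδ)/sin δ ≈ 0.473.
p = a·p₁ + b·p₂ ≈ (-0.878, 0.406, -0.255); φ = arcsin(p_z) ≈ -14.78°, λ = atan2(p_y, p_x) ≈ 155.18°.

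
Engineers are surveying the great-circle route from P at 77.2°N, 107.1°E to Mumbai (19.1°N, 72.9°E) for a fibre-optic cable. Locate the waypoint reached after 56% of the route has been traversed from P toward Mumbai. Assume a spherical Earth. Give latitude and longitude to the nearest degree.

≈ 45°N, 78°E

Convert each endpoint to a unit vector on the sphere (x = cos φ cos λ, y = cos φ sin λ, z = sin φ).
The central angle between the endpoints is δ = arccos(p₁·p₂) ≈ 1.056 rad (60.5°).
Interpolate at f = 0.56 with slerp weights a = sin((1−f)δ)/sin δ ≈ 0.515, b = sin(fδ)/sin δ ≈ 0.641.
p = a·p₁ + b·p₂ ≈ (0.144, 0.688, 0.712); φ = arcsin(p_z) ≈ 45.37°, λ = atan2(p_y, p_x) ≈ 78.14°.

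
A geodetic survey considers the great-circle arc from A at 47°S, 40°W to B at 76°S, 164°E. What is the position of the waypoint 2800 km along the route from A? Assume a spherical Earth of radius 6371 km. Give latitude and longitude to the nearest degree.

≈ 72°S, 49°W

Convert each endpoint to a unit vector on the sphere (x = cos φ cos λ, y = cos φ sin λ, z = sin φ).
The central angle between the endpoints is δ = arccos(p₁·p₂) ≈ 0.978 rad (56.0°). The total great-circle distance is δ·R ≈ 0.978 × 6371 ≈ 6229 km, so the target fraction is f = 2800/6229 ≈ 0.450.
Interpolate at f ≈ 0.450 with slerp weights a = sin((1−f)δ)/sin δ ≈ 0.618, b = sin(fδ)/sin δ ≈ 0.513.
p = a·p₁ + b·p₂ ≈ (0.204, -0.237, -0.950); φ = arcsin(p_z) ≈ -71.80°, λ = atan2(p_y, p_x) ≈ -49.30°.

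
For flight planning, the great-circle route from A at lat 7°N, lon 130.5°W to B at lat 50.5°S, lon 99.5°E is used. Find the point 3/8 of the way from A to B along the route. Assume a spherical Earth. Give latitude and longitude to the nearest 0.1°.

Convert each endpoint to a unit vector on the sphere (x = cos φ cos λ, y = cos φ sin λ, z = sin φ).
The central angle between the endpoints is δ = arccos(p₁·p₂) ≈ 2.094 rad (120.0°).
Interpolate at f = 3/8 with slerp weights a = sin((1−f)δ)/sin δ ≈ 1.115, b = sin(fδ)/sin δ ≈ 0.816.
p = a·p₁ + b·p₂ ≈ (-0.805, -0.330, -0.494); φ = arcsin(p_z) ≈ -29.60°, λ = atan2(p_y, p_x) ≈ -157.73°.

≈ lat 29.6°S, lon 157.7°W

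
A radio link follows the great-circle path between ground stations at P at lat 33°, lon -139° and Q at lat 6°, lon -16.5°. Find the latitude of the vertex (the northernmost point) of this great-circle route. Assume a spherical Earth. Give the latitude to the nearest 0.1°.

≈ 40.1°

The great circle lies in the plane with unit normal n̂ = (p₁ × p₂)/|p₁ × p₂|.
Here n̂_z ≈ +0.764; the vertex latitude is φ_max = arccos|n̂_z| ≈ 40.1°.
Check via Clairaut: cos φ_max = |cos φ₁| · sin C = cos(33.0°)·sin(65.7°) ≈ 0.764, again giving ≈ 40.1°.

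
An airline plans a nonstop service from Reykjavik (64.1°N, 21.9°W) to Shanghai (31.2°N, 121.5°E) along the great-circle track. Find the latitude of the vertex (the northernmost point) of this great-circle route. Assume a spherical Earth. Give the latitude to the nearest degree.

≈ 77°N

The great circle lies in the plane with unit normal n̂ = (p₁ × p₂)/|p₁ × p₂|.
Here n̂_z ≈ +0.226; the vertex latitude is φ_max = arccos|n̂_z| ≈ 76.9°.
Check via Clairaut: cos φ_max = |cos φ₁| · sin C = cos(64.1°)·sin(31.1°) ≈ 0.226, again giving ≈ 76.9°.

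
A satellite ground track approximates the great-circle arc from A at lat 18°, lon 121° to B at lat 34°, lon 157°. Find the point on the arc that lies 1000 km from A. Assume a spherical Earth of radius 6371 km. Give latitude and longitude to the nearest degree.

Convert each endpoint to a unit vector on the sphere (x = cos φ cos λ, y = cos φ sin λ, z = sin φ).
The central angle between the endpoints is δ = arccos(p₁·p₂) ≈ 0.625 rad (35.8°). The total great-circle distance is δ·R ≈ 0.625 × 6371 ≈ 3985 km, so the target fraction is f = 1000/3985 ≈ 0.251.
Interpolate at f ≈ 0.251 with slerp weights a = sin((1−f)δ)/sin δ ≈ 0.771, b = sin(fδ)/sin δ ≈ 0.267.
p = a·p₁ + b·p₂ ≈ (-0.582, 0.715, 0.388); φ = arcsin(p_z) ≈ 22.81°, λ = atan2(p_y, p_x) ≈ 129.11°.

≈ lat 23°, lon 129°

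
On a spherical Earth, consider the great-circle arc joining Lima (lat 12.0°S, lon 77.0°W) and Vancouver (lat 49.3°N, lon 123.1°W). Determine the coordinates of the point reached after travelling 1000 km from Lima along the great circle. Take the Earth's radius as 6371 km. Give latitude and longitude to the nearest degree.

Write both endpoints as unit vectors p₁, p₂ with components (cos φ cos λ, cos φ sin λ, sin φ).
The central angle between the endpoints is δ = arccos(p₁·p₂) ≈ 1.282 rad (73.5°). The total great-circle distance is δ·R ≈ 1.282 × 6371 ≈ 8169 km, so the target fraction is f = 1000/8169 ≈ 0.122.
Interpolate at f ≈ 0.122 with slerp weights a = sin((1−f)δ)/sin δ ≈ 0.941, b = sin(fδ)/sin δ ≈ 0.163.
p = a·p₁ + b·p₂ ≈ (0.149, -0.986, -0.072); φ = arcsin(p_z) ≈ -4.13°, λ = atan2(p_y, p_x) ≈ -81.41°.

≈ lat 4°S, lon 81°W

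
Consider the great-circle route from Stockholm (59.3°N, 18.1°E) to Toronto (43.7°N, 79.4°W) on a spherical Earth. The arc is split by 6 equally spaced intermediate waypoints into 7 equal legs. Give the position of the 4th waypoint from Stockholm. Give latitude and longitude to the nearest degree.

Convert each endpoint to a unit vector on the sphere (x = cos φ cos λ, y = cos φ sin λ, z = sin φ).
The central angle between the endpoints is δ = arccos(p₁·p₂) ≈ 0.993 rad (56.9°).
Interpolate at f = 4/7 with slerp weights a = sin((1−f)δ)/sin δ ≈ 0.493, b = sin(fδ)/sin δ ≈ 0.642.
p = a·p₁ + b·p₂ ≈ (0.325, -0.378, 0.867); φ = arcsin(p_z) ≈ 60.13°, λ = atan2(p_y, p_x) ≈ -49.34°.

≈ 60°N, 49°W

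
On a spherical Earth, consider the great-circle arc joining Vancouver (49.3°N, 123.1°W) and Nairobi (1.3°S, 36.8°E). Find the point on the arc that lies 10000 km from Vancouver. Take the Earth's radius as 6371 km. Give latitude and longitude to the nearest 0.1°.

≈ (35.9°N, 23.8°E)

Convert each endpoint to a unit vector on the sphere (x = cos φ cos λ, y = cos φ sin λ, z = sin φ).
The central angle between the endpoints is δ = arccos(p₁·p₂) ≈ 2.252 rad (129.0°). The total great-circle distance is δ·R ≈ 2.252 × 6371 ≈ 14345 km, so the target fraction is f = 10000/14345 ≈ 0.697.
Interpolate at f ≈ 0.697 with slerp weights a = sin((1−f)δ)/sin δ ≈ 0.811, b = sin(fδ)/sin δ ≈ 1.287.
p = a·p₁ + b·p₂ ≈ (0.741, 0.328, 0.586); φ = arcsin(p_z) ≈ 35.86°, λ = atan2(p_y, p_x) ≈ 23.84°.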